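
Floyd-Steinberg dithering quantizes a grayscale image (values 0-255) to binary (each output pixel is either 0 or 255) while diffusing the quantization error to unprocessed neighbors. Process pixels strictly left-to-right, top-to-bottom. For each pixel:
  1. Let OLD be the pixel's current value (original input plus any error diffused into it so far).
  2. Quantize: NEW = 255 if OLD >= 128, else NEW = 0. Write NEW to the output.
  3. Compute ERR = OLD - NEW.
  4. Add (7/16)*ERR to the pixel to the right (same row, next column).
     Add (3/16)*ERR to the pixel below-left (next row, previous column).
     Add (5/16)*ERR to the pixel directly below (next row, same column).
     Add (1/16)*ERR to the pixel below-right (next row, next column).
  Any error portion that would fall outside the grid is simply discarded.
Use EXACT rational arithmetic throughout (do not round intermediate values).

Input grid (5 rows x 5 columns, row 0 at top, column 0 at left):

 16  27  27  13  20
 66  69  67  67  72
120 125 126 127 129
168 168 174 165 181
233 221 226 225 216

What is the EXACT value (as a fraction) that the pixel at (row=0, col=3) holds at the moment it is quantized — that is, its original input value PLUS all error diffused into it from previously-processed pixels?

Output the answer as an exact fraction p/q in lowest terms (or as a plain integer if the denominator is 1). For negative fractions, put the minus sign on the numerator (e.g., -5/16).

Answer: 4009/128

Derivation:
(0,0): OLD=16 → NEW=0, ERR=16
(0,1): OLD=34 → NEW=0, ERR=34
(0,2): OLD=335/8 → NEW=0, ERR=335/8
(0,3): OLD=4009/128 → NEW=0, ERR=4009/128
Target (0,3): original=13, with diffused error = 4009/128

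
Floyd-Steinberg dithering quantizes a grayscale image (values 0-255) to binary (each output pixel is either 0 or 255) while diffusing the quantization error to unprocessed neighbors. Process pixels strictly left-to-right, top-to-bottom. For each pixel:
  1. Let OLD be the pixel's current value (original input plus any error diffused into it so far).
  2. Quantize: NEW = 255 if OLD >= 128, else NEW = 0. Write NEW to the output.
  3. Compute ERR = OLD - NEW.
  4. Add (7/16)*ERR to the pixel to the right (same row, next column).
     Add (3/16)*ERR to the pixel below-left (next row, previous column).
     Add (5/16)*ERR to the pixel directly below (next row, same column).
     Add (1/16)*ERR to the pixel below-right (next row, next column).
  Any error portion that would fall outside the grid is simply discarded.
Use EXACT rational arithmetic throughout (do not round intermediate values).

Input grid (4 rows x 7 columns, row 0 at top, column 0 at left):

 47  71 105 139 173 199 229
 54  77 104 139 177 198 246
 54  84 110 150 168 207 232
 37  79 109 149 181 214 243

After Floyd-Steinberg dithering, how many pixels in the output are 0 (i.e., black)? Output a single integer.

(0,0): OLD=47 → NEW=0, ERR=47
(0,1): OLD=1465/16 → NEW=0, ERR=1465/16
(0,2): OLD=37135/256 → NEW=255, ERR=-28145/256
(0,3): OLD=372329/4096 → NEW=0, ERR=372329/4096
(0,4): OLD=13944031/65536 → NEW=255, ERR=-2767649/65536
(0,5): OLD=189293081/1048576 → NEW=255, ERR=-78093799/1048576
(0,6): OLD=3295325871/16777216 → NEW=255, ERR=-982864209/16777216
(1,0): OLD=21979/256 → NEW=0, ERR=21979/256
(1,1): OLD=257021/2048 → NEW=0, ERR=257021/2048
(1,2): OLD=9654465/65536 → NEW=255, ERR=-7057215/65536
(1,3): OLD=27657453/262144 → NEW=0, ERR=27657453/262144
(1,4): OLD=3383598823/16777216 → NEW=255, ERR=-894591257/16777216
(1,5): OLD=18491733399/134217728 → NEW=255, ERR=-15733787241/134217728
(1,6): OLD=368833892089/2147483648 → NEW=255, ERR=-178774438151/2147483648
(2,0): OLD=3419695/32768 → NEW=0, ERR=3419695/32768
(2,1): OLD=161534453/1048576 → NEW=255, ERR=-105852427/1048576
(2,2): OLD=1003433759/16777216 → NEW=0, ERR=1003433759/16777216
(2,3): OLD=25824659431/134217728 → NEW=255, ERR=-8400861209/134217728
(2,4): OLD=116573414167/1073741824 → NEW=0, ERR=116573414167/1073741824
(2,5): OLD=6834959665885/34359738368 → NEW=255, ERR=-1926773617955/34359738368
(2,6): OLD=95726128910555/549755813888 → NEW=255, ERR=-44461603630885/549755813888
(3,0): OLD=850350911/16777216 → NEW=0, ERR=850350911/16777216
(3,1): OLD=11725924179/134217728 → NEW=0, ERR=11725924179/134217728
(3,2): OLD=158771421481/1073741824 → NEW=255, ERR=-115032743639/1073741824
(3,3): OLD=458119214415/4294967296 → NEW=0, ERR=458119214415/4294967296
(3,4): OLD=135881283264319/549755813888 → NEW=255, ERR=-4306449277121/549755813888
(3,5): OLD=812188824768557/4398046511104 → NEW=255, ERR=-309313035562963/4398046511104
(3,6): OLD=12909322417897971/70368744177664 → NEW=255, ERR=-5034707347406349/70368744177664
Output grid:
  Row 0: ..#.###  (3 black, running=3)
  Row 1: ..#.###  (3 black, running=6)
  Row 2: .#.#.##  (3 black, running=9)
  Row 3: ..#.###  (3 black, running=12)

Answer: 12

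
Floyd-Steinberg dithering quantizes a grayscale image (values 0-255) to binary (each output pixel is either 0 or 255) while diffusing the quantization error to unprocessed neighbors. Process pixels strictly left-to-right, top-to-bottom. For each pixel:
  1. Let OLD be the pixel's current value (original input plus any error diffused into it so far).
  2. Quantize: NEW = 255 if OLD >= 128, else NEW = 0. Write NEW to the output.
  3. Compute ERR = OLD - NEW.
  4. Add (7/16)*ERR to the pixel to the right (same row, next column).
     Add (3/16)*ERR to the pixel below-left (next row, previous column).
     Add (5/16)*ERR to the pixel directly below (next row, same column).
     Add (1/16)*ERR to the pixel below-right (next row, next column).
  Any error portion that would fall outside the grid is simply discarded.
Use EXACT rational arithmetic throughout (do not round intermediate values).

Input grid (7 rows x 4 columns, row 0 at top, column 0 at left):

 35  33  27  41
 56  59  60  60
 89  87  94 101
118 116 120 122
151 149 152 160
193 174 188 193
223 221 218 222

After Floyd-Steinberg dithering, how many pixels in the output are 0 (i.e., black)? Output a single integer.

Answer: 14

Derivation:
(0,0): OLD=35 → NEW=0, ERR=35
(0,1): OLD=773/16 → NEW=0, ERR=773/16
(0,2): OLD=12323/256 → NEW=0, ERR=12323/256
(0,3): OLD=254197/4096 → NEW=0, ERR=254197/4096
(1,0): OLD=19455/256 → NEW=0, ERR=19455/256
(1,1): OLD=242809/2048 → NEW=0, ERR=242809/2048
(1,2): OLD=9277805/65536 → NEW=255, ERR=-7433875/65536
(1,3): OLD=34367883/1048576 → NEW=0, ERR=34367883/1048576
(2,0): OLD=4422979/32768 → NEW=255, ERR=-3932861/32768
(2,1): OLD=57694353/1048576 → NEW=0, ERR=57694353/1048576
(2,2): OLD=201703829/2097152 → NEW=0, ERR=201703829/2097152
(2,3): OLD=4906719265/33554432 → NEW=255, ERR=-3649660895/33554432
(3,0): OLD=1523536787/16777216 → NEW=0, ERR=1523536787/16777216
(3,1): OLD=49246085709/268435456 → NEW=255, ERR=-19204955571/268435456
(3,2): OLD=437229729971/4294967296 → NEW=0, ERR=437229729971/4294967296
(3,3): OLD=9521690740581/68719476736 → NEW=255, ERR=-8001775827099/68719476736
(4,0): OLD=712808137943/4294967296 → NEW=255, ERR=-382408522537/4294967296
(4,1): OLD=3863830268805/34359738368 → NEW=0, ERR=3863830268805/34359738368
(4,2): OLD=227275973475429/1099511627776 → NEW=255, ERR=-53099491607451/1099511627776
(4,3): OLD=1914842070559059/17592186044416 → NEW=0, ERR=1914842070559059/17592186044416
(5,0): OLD=102398021985319/549755813888 → NEW=255, ERR=-37789710556121/549755813888
(5,1): OLD=2893002210359665/17592186044416 → NEW=255, ERR=-1593005230966415/17592186044416
(5,2): OLD=1413784593298365/8796093022208 → NEW=255, ERR=-829219127364675/8796093022208
(5,3): OLD=51440221209127237/281474976710656 → NEW=255, ERR=-20335897852090043/281474976710656
(6,0): OLD=51943550424597683/281474976710656 → NEW=255, ERR=-19832568636619597/281474976710656
(6,1): OLD=630073750683486485/4503599627370496 → NEW=255, ERR=-518344154295989995/4503599627370496
(6,2): OLD=8573413018115067779/72057594037927936 → NEW=0, ERR=8573413018115067779/72057594037927936
(6,3): OLD=283139552807478830485/1152921504606846976 → NEW=255, ERR=-10855430867267148395/1152921504606846976
Output grid:
  Row 0: ....  (4 black, running=4)
  Row 1: ..#.  (3 black, running=7)
  Row 2: #..#  (2 black, running=9)
  Row 3: .#.#  (2 black, running=11)
  Row 4: #.#.  (2 black, running=13)
  Row 5: ####  (0 black, running=13)
  Row 6: ##.#  (1 black, running=14)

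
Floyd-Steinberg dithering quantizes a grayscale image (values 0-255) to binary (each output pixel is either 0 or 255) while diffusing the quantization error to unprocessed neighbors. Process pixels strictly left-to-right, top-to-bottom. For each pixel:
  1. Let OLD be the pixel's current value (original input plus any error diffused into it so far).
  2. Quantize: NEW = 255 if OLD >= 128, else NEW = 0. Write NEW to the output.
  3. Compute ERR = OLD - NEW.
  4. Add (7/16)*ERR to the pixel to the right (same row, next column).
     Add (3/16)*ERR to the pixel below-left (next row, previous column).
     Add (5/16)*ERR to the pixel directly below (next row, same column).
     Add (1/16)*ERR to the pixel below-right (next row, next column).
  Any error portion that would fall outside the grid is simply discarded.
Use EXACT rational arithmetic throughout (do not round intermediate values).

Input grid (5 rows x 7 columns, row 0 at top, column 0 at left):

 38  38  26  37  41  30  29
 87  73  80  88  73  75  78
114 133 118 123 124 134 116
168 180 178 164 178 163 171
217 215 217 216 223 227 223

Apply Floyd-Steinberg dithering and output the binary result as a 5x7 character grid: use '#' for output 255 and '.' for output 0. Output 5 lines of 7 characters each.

(0,0): OLD=38 → NEW=0, ERR=38
(0,1): OLD=437/8 → NEW=0, ERR=437/8
(0,2): OLD=6387/128 → NEW=0, ERR=6387/128
(0,3): OLD=120485/2048 → NEW=0, ERR=120485/2048
(0,4): OLD=2186883/32768 → NEW=0, ERR=2186883/32768
(0,5): OLD=31036821/524288 → NEW=0, ERR=31036821/524288
(0,6): OLD=460527379/8388608 → NEW=0, ERR=460527379/8388608
(1,0): OLD=13967/128 → NEW=0, ERR=13967/128
(1,1): OLD=153129/1024 → NEW=255, ERR=-107991/1024
(1,2): OLD=2093853/32768 → NEW=0, ERR=2093853/32768
(1,3): OLD=19657209/131072 → NEW=255, ERR=-13766151/131072
(1,4): OLD=525821419/8388608 → NEW=0, ERR=525821419/8388608
(1,5): OLD=9085724699/67108864 → NEW=255, ERR=-8027035621/67108864
(1,6): OLD=49956421173/1073741824 → NEW=0, ERR=49956421173/1073741824
(2,0): OLD=2102483/16384 → NEW=255, ERR=-2075437/16384
(2,1): OLD=33252737/524288 → NEW=0, ERR=33252737/524288
(2,2): OLD=1169647939/8388608 → NEW=255, ERR=-969447101/8388608
(2,3): OLD=3715486571/67108864 → NEW=0, ERR=3715486571/67108864
(2,4): OLD=74527936379/536870912 → NEW=255, ERR=-62374146181/536870912
(2,5): OLD=1003875979593/17179869184 → NEW=0, ERR=1003875979593/17179869184
(2,6): OLD=40854561637519/274877906944 → NEW=255, ERR=-29239304633201/274877906944
(3,0): OLD=1176974435/8388608 → NEW=255, ERR=-962120605/8388608
(3,1): OLD=8056800359/67108864 → NEW=0, ERR=8056800359/67108864
(3,2): OLD=112074286597/536870912 → NEW=255, ERR=-24827795963/536870912
(3,3): OLD=283601777795/2147483648 → NEW=255, ERR=-264006552445/2147483648
(3,4): OLD=28126829611107/274877906944 → NEW=0, ERR=28126829611107/274877906944
(3,5): OLD=437212995105433/2199023255552 → NEW=255, ERR=-123537935060327/2199023255552
(3,6): OLD=4110686021827847/35184372088832 → NEW=0, ERR=4110686021827847/35184372088832
(4,0): OLD=218687552685/1073741824 → NEW=255, ERR=-55116612435/1073741824
(4,1): OLD=3680281403017/17179869184 → NEW=255, ERR=-700585238903/17179869184
(4,2): OLD=46498345413671/274877906944 → NEW=255, ERR=-23595520857049/274877906944
(4,3): OLD=343756932067293/2199023255552 → NEW=255, ERR=-216993998098467/2199023255552
(4,4): OLD=3405636829339943/17592186044416 → NEW=255, ERR=-1080370611986137/17592186044416
(4,5): OLD=118713708309710983/562949953421312 → NEW=255, ERR=-24838529812723577/562949953421312
(4,6): OLD=2131964895488960225/9007199254740992 → NEW=255, ERR=-164870914469992735/9007199254740992
Row 0: .......
Row 1: .#.#.#.
Row 2: #.#.#.#
Row 3: #.##.#.
Row 4: #######

Answer: .......
.#.#.#.
#.#.#.#
#.##.#.
#######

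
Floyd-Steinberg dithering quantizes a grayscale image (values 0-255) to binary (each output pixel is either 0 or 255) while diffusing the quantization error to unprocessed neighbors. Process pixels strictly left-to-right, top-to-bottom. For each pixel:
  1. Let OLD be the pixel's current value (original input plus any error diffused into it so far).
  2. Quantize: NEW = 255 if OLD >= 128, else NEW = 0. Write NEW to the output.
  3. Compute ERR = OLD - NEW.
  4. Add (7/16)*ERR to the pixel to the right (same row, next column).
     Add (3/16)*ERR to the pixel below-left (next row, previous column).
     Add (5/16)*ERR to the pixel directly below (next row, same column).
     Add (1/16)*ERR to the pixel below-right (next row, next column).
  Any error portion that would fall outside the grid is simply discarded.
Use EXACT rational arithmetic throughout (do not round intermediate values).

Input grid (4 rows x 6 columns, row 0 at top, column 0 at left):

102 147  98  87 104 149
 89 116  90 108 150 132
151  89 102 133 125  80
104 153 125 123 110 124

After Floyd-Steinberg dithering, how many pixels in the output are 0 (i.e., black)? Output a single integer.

(0,0): OLD=102 → NEW=0, ERR=102
(0,1): OLD=1533/8 → NEW=255, ERR=-507/8
(0,2): OLD=8995/128 → NEW=0, ERR=8995/128
(0,3): OLD=241141/2048 → NEW=0, ERR=241141/2048
(0,4): OLD=5095859/32768 → NEW=255, ERR=-3259981/32768
(0,5): OLD=55299045/524288 → NEW=0, ERR=55299045/524288
(1,0): OLD=13951/128 → NEW=0, ERR=13951/128
(1,1): OLD=167353/1024 → NEW=255, ERR=-93767/1024
(1,2): OLD=2949613/32768 → NEW=0, ERR=2949613/32768
(1,3): OLD=22271113/131072 → NEW=255, ERR=-11152247/131072
(1,4): OLD=912859035/8388608 → NEW=0, ERR=912859035/8388608
(1,5): OLD=27696121805/134217728 → NEW=255, ERR=-6529398835/134217728
(2,0): OLD=2750723/16384 → NEW=255, ERR=-1427197/16384
(2,1): OLD=24098449/524288 → NEW=0, ERR=24098449/524288
(2,2): OLD=1078460531/8388608 → NEW=255, ERR=-1060634509/8388608
(2,3): OLD=5175737627/67108864 → NEW=0, ERR=5175737627/67108864
(2,4): OLD=382916408145/2147483648 → NEW=255, ERR=-164691922095/2147483648
(2,5): OLD=1307275620935/34359738368 → NEW=0, ERR=1307275620935/34359738368
(3,0): OLD=716359059/8388608 → NEW=0, ERR=716359059/8388608
(3,1): OLD=11782536663/67108864 → NEW=255, ERR=-5330223657/67108864
(3,2): OLD=36546298197/536870912 → NEW=0, ERR=36546298197/536870912
(3,3): OLD=5312063988511/34359738368 → NEW=255, ERR=-3449669295329/34359738368
(3,4): OLD=14860952610303/274877906944 → NEW=0, ERR=14860952610303/274877906944
(3,5): OLD=680594894458257/4398046511104 → NEW=255, ERR=-440906965873263/4398046511104
Output grid:
  Row 0: .#..#.  (4 black, running=4)
  Row 1: .#.#.#  (3 black, running=7)
  Row 2: #.#.#.  (3 black, running=10)
  Row 3: .#.#.#  (3 black, running=13)

Answer: 13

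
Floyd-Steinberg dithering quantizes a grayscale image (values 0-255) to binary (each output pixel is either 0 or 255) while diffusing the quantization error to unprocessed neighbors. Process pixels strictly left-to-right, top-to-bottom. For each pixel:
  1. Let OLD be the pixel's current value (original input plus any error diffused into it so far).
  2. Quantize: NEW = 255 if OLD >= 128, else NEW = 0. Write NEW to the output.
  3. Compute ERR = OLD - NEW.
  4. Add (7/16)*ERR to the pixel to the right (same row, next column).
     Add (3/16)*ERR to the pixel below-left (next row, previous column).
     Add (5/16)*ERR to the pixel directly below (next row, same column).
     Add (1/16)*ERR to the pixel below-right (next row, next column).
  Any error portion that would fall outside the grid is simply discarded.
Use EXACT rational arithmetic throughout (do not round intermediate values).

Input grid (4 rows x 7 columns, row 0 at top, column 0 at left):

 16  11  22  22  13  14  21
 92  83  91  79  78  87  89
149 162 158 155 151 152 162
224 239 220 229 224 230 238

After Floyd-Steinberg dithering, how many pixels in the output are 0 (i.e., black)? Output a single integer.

Answer: 14

Derivation:
(0,0): OLD=16 → NEW=0, ERR=16
(0,1): OLD=18 → NEW=0, ERR=18
(0,2): OLD=239/8 → NEW=0, ERR=239/8
(0,3): OLD=4489/128 → NEW=0, ERR=4489/128
(0,4): OLD=58047/2048 → NEW=0, ERR=58047/2048
(0,5): OLD=865081/32768 → NEW=0, ERR=865081/32768
(0,6): OLD=17065615/524288 → NEW=0, ERR=17065615/524288
(1,0): OLD=803/8 → NEW=0, ERR=803/8
(1,1): OLD=8905/64 → NEW=255, ERR=-7415/64
(1,2): OLD=117449/2048 → NEW=0, ERR=117449/2048
(1,3): OLD=1001315/8192 → NEW=0, ERR=1001315/8192
(1,4): OLD=77319471/524288 → NEW=255, ERR=-56373969/524288
(1,5): OLD=235227235/4194304 → NEW=0, ERR=235227235/4194304
(1,6): OLD=8412634509/67108864 → NEW=0, ERR=8412634509/67108864
(2,0): OLD=162451/1024 → NEW=255, ERR=-98669/1024
(2,1): OLD=3298565/32768 → NEW=0, ERR=3298565/32768
(2,2): OLD=123542679/524288 → NEW=255, ERR=-10150761/524288
(2,3): OLD=705272375/4194304 → NEW=255, ERR=-364275145/4194304
(2,4): OLD=3273454337/33554432 → NEW=0, ERR=3273454337/33554432
(2,5): OLD=245877332261/1073741824 → NEW=255, ERR=-27926832859/1073741824
(2,6): OLD=3320879910675/17179869184 → NEW=255, ERR=-1059986731245/17179869184
(3,0): OLD=111549167/524288 → NEW=255, ERR=-22144273/524288
(3,1): OLD=1016390895/4194304 → NEW=255, ERR=-53156625/4194304
(3,2): OLD=6657607075/33554432 → NEW=255, ERR=-1898773085/33554432
(3,3): OLD=6515733485/33554432 → NEW=255, ERR=-2040646675/33554432
(3,4): OLD=3737903600239/17179869184 → NEW=255, ERR=-642963041681/17179869184
(3,5): OLD=27491539551721/137438953472 → NEW=255, ERR=-7555393583639/137438953472
(3,6): OLD=424505675880151/2199023255552 → NEW=255, ERR=-136245254285609/2199023255552
Output grid:
  Row 0: .......  (7 black, running=7)
  Row 1: .#..#..  (5 black, running=12)
  Row 2: #.##.##  (2 black, running=14)
  Row 3: #######  (0 black, running=14)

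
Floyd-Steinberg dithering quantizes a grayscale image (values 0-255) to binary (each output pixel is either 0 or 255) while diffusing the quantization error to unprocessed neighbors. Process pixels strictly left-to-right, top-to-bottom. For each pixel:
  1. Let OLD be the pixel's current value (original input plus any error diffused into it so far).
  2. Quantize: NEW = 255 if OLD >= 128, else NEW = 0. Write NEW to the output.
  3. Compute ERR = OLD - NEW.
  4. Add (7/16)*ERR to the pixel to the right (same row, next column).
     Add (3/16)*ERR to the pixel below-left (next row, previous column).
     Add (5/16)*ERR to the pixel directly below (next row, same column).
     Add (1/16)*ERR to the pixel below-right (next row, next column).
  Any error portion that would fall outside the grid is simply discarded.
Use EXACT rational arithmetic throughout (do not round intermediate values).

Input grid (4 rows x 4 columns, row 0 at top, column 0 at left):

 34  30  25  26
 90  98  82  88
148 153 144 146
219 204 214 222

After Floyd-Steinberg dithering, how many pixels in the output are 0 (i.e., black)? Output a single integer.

Answer: 8

Derivation:
(0,0): OLD=34 → NEW=0, ERR=34
(0,1): OLD=359/8 → NEW=0, ERR=359/8
(0,2): OLD=5713/128 → NEW=0, ERR=5713/128
(0,3): OLD=93239/2048 → NEW=0, ERR=93239/2048
(1,0): OLD=13957/128 → NEW=0, ERR=13957/128
(1,1): OLD=174307/1024 → NEW=255, ERR=-86813/1024
(1,2): OLD=2300255/32768 → NEW=0, ERR=2300255/32768
(1,3): OLD=71160777/524288 → NEW=255, ERR=-62532663/524288
(2,0): OLD=2722673/16384 → NEW=255, ERR=-1455247/16384
(2,1): OLD=56426283/524288 → NEW=0, ERR=56426283/524288
(2,2): OLD=194364711/1048576 → NEW=255, ERR=-73022169/1048576
(2,3): OLD=1386599883/16777216 → NEW=0, ERR=1386599883/16777216
(3,0): OLD=1773544481/8388608 → NEW=255, ERR=-365550559/8388608
(3,1): OLD=26838046719/134217728 → NEW=255, ERR=-7387473921/134217728
(3,2): OLD=408838520705/2147483648 → NEW=255, ERR=-138769809535/2147483648
(3,3): OLD=7394347773959/34359738368 → NEW=255, ERR=-1367385509881/34359738368
Output grid:
  Row 0: ....  (4 black, running=4)
  Row 1: .#.#  (2 black, running=6)
  Row 2: #.#.  (2 black, running=8)
  Row 3: ####  (0 black, running=8)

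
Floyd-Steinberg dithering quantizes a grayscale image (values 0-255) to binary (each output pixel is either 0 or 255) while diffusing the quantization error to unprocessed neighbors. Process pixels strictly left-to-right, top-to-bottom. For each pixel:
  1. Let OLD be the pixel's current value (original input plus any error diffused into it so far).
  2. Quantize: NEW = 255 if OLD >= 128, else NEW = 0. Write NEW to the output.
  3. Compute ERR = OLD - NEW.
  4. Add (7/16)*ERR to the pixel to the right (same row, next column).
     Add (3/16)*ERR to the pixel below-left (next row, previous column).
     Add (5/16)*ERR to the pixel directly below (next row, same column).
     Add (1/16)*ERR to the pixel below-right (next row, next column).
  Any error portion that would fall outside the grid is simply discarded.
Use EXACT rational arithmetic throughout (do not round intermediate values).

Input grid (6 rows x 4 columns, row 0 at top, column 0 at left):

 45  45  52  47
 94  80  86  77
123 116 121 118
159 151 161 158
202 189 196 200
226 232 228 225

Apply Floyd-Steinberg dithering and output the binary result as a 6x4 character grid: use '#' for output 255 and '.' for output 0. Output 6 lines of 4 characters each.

(0,0): OLD=45 → NEW=0, ERR=45
(0,1): OLD=1035/16 → NEW=0, ERR=1035/16
(0,2): OLD=20557/256 → NEW=0, ERR=20557/256
(0,3): OLD=336411/4096 → NEW=0, ERR=336411/4096
(1,0): OLD=30769/256 → NEW=0, ERR=30769/256
(1,1): OLD=349527/2048 → NEW=255, ERR=-172713/2048
(1,2): OLD=6136867/65536 → NEW=0, ERR=6136867/65536
(1,3): OLD=155873893/1048576 → NEW=255, ERR=-111512987/1048576
(2,0): OLD=4743085/32768 → NEW=255, ERR=-3612755/32768
(2,1): OLD=69709631/1048576 → NEW=0, ERR=69709631/1048576
(2,2): OLD=323248987/2097152 → NEW=255, ERR=-211524773/2097152
(2,3): OLD=1559999439/33554432 → NEW=0, ERR=1559999439/33554432
(3,0): OLD=2298665437/16777216 → NEW=255, ERR=-1979524643/16777216
(3,1): OLD=25327526723/268435456 → NEW=0, ERR=25327526723/268435456
(3,2): OLD=788692219069/4294967296 → NEW=255, ERR=-306524441411/4294967296
(3,3): OLD=9277203140267/68719476736 → NEW=255, ERR=-8246263427413/68719476736
(4,0): OLD=785204002521/4294967296 → NEW=255, ERR=-310012657959/4294967296
(4,1): OLD=5708881501195/34359738368 → NEW=255, ERR=-3052851782645/34359738368
(4,2): OLD=129987455333035/1099511627776 → NEW=0, ERR=129987455333035/1099511627776
(4,3): OLD=3690178065020189/17592186044416 → NEW=255, ERR=-795829376305891/17592186044416
(5,0): OLD=102685752272393/549755813888 → NEW=255, ERR=-37501980269047/549755813888
(5,1): OLD=3378502278876255/17592186044416 → NEW=255, ERR=-1107505162449825/17592186044416
(5,2): OLD=1964756460559115/8796093022208 → NEW=255, ERR=-278247260103925/8796093022208
(5,3): OLD=57537060522241755/281474976710656 → NEW=255, ERR=-14239058538975525/281474976710656
Row 0: ....
Row 1: .#.#
Row 2: #.#.
Row 3: #.##
Row 4: ##.#
Row 5: ####

Answer: ....
.#.#
#.#.
#.##
##.#
####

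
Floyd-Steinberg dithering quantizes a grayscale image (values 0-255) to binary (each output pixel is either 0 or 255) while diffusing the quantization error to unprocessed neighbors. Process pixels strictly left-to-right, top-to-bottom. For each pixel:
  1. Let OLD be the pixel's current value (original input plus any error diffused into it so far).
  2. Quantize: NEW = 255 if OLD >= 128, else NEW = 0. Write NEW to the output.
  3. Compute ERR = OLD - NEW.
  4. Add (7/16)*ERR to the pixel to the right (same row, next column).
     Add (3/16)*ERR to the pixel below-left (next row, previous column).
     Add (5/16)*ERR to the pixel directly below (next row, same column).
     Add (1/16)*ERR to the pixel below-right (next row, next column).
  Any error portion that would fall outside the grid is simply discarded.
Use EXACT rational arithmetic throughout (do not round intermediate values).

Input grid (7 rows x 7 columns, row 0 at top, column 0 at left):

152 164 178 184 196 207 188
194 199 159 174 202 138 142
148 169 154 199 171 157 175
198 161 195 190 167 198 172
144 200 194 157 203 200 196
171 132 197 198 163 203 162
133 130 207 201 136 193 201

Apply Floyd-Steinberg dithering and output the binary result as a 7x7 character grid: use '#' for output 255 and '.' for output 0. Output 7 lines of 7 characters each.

(0,0): OLD=152 → NEW=255, ERR=-103
(0,1): OLD=1903/16 → NEW=0, ERR=1903/16
(0,2): OLD=58889/256 → NEW=255, ERR=-6391/256
(0,3): OLD=708927/4096 → NEW=255, ERR=-335553/4096
(0,4): OLD=10496185/65536 → NEW=255, ERR=-6215495/65536
(0,5): OLD=173546767/1048576 → NEW=255, ERR=-93840113/1048576
(0,6): OLD=2497235817/16777216 → NEW=255, ERR=-1780954263/16777216
(1,0): OLD=47133/256 → NEW=255, ERR=-18147/256
(1,1): OLD=397387/2048 → NEW=255, ERR=-124853/2048
(1,2): OLD=7641511/65536 → NEW=0, ERR=7641511/65536
(1,3): OLD=47203995/262144 → NEW=255, ERR=-19642725/262144
(1,4): OLD=1974339825/16777216 → NEW=0, ERR=1974339825/16777216
(1,5): OLD=18211616577/134217728 → NEW=255, ERR=-16013904063/134217728
(1,6): OLD=109595644591/2147483648 → NEW=0, ERR=109595644591/2147483648
(2,0): OLD=3749225/32768 → NEW=0, ERR=3749225/32768
(2,1): OLD=228000915/1048576 → NEW=255, ERR=-39385965/1048576
(2,2): OLD=2619672953/16777216 → NEW=255, ERR=-1658517127/16777216
(2,3): OLD=21701305073/134217728 → NEW=255, ERR=-12524215567/134217728
(2,4): OLD=150212500225/1073741824 → NEW=255, ERR=-123591664895/1073741824
(2,5): OLD=2964585721579/34359738368 → NEW=0, ERR=2964585721579/34359738368
(2,6): OLD=121627459608605/549755813888 → NEW=255, ERR=-18560272932835/549755813888
(3,0): OLD=3803606873/16777216 → NEW=255, ERR=-474583207/16777216
(3,1): OLD=16844600293/134217728 → NEW=0, ERR=16844600293/134217728
(3,2): OLD=213858389055/1073741824 → NEW=255, ERR=-59945776065/1073741824
(3,3): OLD=466666499753/4294967296 → NEW=0, ERR=466666499753/4294967296
(3,4): OLD=103855436501849/549755813888 → NEW=255, ERR=-36332296039591/549755813888
(3,5): OLD=802753726310811/4398046511104 → NEW=255, ERR=-318748134020709/4398046511104
(3,6): OLD=9509243115461957/70368744177664 → NEW=255, ERR=-8434786649842363/70368744177664
(4,0): OLD=340788117911/2147483648 → NEW=255, ERR=-206820212329/2147483648
(4,1): OLD=6351352903851/34359738368 → NEW=255, ERR=-2410380379989/34359738368
(4,2): OLD=95700854733029/549755813888 → NEW=255, ERR=-44486877808411/549755813888
(4,3): OLD=614277947102823/4398046511104 → NEW=255, ERR=-507223913228697/4398046511104
(4,4): OLD=4401308963783109/35184372088832 → NEW=0, ERR=4401308963783109/35184372088832
(4,5): OLD=231343562297236869/1125899906842624 → NEW=255, ERR=-55760913947632251/1125899906842624
(4,6): OLD=2384113255928352563/18014398509481984 → NEW=255, ERR=-2209558363989553357/18014398509481984
(5,0): OLD=70231486048561/549755813888 → NEW=0, ERR=70231486048561/549755813888
(5,1): OLD=636733821545403/4398046511104 → NEW=255, ERR=-484768038786117/4398046511104
(5,2): OLD=3429795395417933/35184372088832 → NEW=0, ERR=3429795395417933/35184372088832
(5,3): OLD=62770234363904225/281474976710656 → NEW=255, ERR=-9005884697313055/281474976710656
(5,4): OLD=3091259556096652107/18014398509481984 → NEW=255, ERR=-1502412063821253813/18014398509481984
(5,5): OLD=19578901946863209499/144115188075855872 → NEW=255, ERR=-17170471012480037861/144115188075855872
(5,6): OLD=157833538860379092789/2305843009213693952 → NEW=0, ERR=157833538860379092789/2305843009213693952
(6,0): OLD=10713998301213401/70368744177664 → NEW=255, ERR=-7230031464090919/70368744177664
(6,1): OLD=86543727124738733/1125899906842624 → NEW=0, ERR=86543727124738733/1125899906842624
(6,2): OLD=4651382610305808487/18014398509481984 → NEW=255, ERR=57710990387902567/18014398509481984
(6,3): OLD=26352609243529710585/144115188075855872 → NEW=255, ERR=-10396763715813536775/144115188075855872
(6,4): OLD=15574799335881633723/288230376151711744 → NEW=0, ERR=15574799335881633723/288230376151711744
(6,5): OLD=6900186166674872173687/36893488147419103232 → NEW=255, ERR=-2507653310916999150473/36893488147419103232
(6,6): OLD=109326927235316279671505/590295810358705651712 → NEW=255, ERR=-41198504406153661515055/590295810358705651712
Row 0: #.#####
Row 1: ##.#.#.
Row 2: .####.#
Row 3: #.#.###
Row 4: ####.##
Row 5: .#.###.
Row 6: #.##.##

Answer: #.#####
##.#.#.
.####.#
#.#.###
####.##
.#.###.
#.##.##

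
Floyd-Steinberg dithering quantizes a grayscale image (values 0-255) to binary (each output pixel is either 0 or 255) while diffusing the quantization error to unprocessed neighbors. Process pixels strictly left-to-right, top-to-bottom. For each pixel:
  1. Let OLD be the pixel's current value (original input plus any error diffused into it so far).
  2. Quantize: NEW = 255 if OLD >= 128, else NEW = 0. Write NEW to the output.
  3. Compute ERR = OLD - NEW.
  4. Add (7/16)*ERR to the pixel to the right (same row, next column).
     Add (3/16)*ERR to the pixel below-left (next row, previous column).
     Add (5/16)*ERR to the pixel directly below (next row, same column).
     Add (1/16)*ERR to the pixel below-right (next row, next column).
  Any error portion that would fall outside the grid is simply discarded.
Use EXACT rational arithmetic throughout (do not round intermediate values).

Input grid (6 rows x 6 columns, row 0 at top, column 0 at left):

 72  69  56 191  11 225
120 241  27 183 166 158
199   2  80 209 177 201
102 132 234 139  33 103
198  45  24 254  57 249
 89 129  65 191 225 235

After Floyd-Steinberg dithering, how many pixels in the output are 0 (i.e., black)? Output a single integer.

(0,0): OLD=72 → NEW=0, ERR=72
(0,1): OLD=201/2 → NEW=0, ERR=201/2
(0,2): OLD=3199/32 → NEW=0, ERR=3199/32
(0,3): OLD=120185/512 → NEW=255, ERR=-10375/512
(0,4): OLD=17487/8192 → NEW=0, ERR=17487/8192
(0,5): OLD=29613609/131072 → NEW=255, ERR=-3809751/131072
(1,0): OLD=5163/32 → NEW=255, ERR=-2997/32
(1,1): OLD=65197/256 → NEW=255, ERR=-83/256
(1,2): OLD=496273/8192 → NEW=0, ERR=496273/8192
(1,3): OLD=6875373/32768 → NEW=255, ERR=-1480467/32768
(1,4): OLD=293987863/2097152 → NEW=255, ERR=-240785897/2097152
(1,5): OLD=3315795569/33554432 → NEW=0, ERR=3315795569/33554432
(2,0): OLD=694975/4096 → NEW=255, ERR=-349505/4096
(2,1): OLD=-3922619/131072 → NEW=0, ERR=-3922619/131072
(2,2): OLD=162207567/2097152 → NEW=0, ERR=162207567/2097152
(2,3): OLD=3539634007/16777216 → NEW=255, ERR=-738556073/16777216
(2,4): OLD=73854883141/536870912 → NEW=255, ERR=-63047199419/536870912
(2,5): OLD=1488868912947/8589934592 → NEW=255, ERR=-701564408013/8589934592
(3,0): OLD=146220847/2097152 → NEW=0, ERR=146220847/2097152
(3,1): OLD=2723298787/16777216 → NEW=255, ERR=-1554891293/16777216
(3,2): OLD=27850098441/134217728 → NEW=255, ERR=-6375422199/134217728
(3,3): OLD=749703653931/8589934592 → NEW=0, ERR=749703653931/8589934592
(3,4): OLD=1128400577579/68719476736 → NEW=0, ERR=1128400577579/68719476736
(3,5): OLD=85015883857829/1099511627776 → NEW=0, ERR=85015883857829/1099511627776
(4,0): OLD=54334380289/268435456 → NEW=255, ERR=-14116660991/268435456
(4,1): OLD=-49470666835/4294967296 → NEW=0, ERR=-49470666835/4294967296
(4,2): OLD=2018817063735/137438953472 → NEW=0, ERR=2018817063735/137438953472
(4,3): OLD=632901889804531/2199023255552 → NEW=255, ERR=72150959638771/2199023255552
(4,4): OLD=3393129457500771/35184372088832 → NEW=0, ERR=3393129457500771/35184372088832
(4,5): OLD=178106727117385173/562949953421312 → NEW=255, ERR=34554488994950613/562949953421312
(5,0): OLD=4838288549719/68719476736 → NEW=0, ERR=4838288549719/68719476736
(5,1): OLD=342323453732487/2199023255552 → NEW=255, ERR=-218427476433273/2199023255552
(5,2): OLD=555310556668381/17592186044416 → NEW=0, ERR=555310556668381/17592186044416
(5,3): OLD=131766071208748079/562949953421312 → NEW=255, ERR=-11786166913686481/562949953421312
(5,4): OLD=292212641646669591/1125899906842624 → NEW=255, ERR=5108165401800471/1125899906842624
(5,5): OLD=4723265840130400339/18014398509481984 → NEW=255, ERR=129594220212494419/18014398509481984
Output grid:
  Row 0: ...#.#  (4 black, running=4)
  Row 1: ##.##.  (2 black, running=6)
  Row 2: #..###  (2 black, running=8)
  Row 3: .##...  (4 black, running=12)
  Row 4: #..#.#  (3 black, running=15)
  Row 5: .#.###  (2 black, running=17)

Answer: 17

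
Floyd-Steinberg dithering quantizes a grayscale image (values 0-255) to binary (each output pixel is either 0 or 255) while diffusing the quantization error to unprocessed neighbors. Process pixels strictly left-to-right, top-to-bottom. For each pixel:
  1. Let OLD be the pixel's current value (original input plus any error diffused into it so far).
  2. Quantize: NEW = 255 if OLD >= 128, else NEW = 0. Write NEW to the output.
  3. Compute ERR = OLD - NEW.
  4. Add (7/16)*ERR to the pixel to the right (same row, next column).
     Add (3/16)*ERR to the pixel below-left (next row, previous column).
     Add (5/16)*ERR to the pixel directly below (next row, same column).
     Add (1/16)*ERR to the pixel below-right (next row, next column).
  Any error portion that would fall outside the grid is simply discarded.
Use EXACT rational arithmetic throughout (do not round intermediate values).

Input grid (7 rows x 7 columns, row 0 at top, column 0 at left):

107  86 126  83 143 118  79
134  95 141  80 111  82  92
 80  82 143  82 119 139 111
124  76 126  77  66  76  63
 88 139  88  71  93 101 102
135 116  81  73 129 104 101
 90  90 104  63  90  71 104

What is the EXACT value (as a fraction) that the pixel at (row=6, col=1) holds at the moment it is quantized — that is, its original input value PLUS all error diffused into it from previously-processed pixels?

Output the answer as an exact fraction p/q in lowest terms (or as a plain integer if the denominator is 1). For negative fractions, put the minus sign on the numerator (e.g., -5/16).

Answer: 161738773956648247/1125899906842624

Derivation:
(0,0): OLD=107 → NEW=0, ERR=107
(0,1): OLD=2125/16 → NEW=255, ERR=-1955/16
(0,2): OLD=18571/256 → NEW=0, ERR=18571/256
(0,3): OLD=469965/4096 → NEW=0, ERR=469965/4096
(0,4): OLD=12661403/65536 → NEW=255, ERR=-4050277/65536
(0,5): OLD=95380029/1048576 → NEW=0, ERR=95380029/1048576
(0,6): OLD=1993060267/16777216 → NEW=0, ERR=1993060267/16777216
(1,0): OLD=36999/256 → NEW=255, ERR=-28281/256
(1,1): OLD=58929/2048 → NEW=0, ERR=58929/2048
(1,2): OLD=12460677/65536 → NEW=255, ERR=-4251003/65536
(1,3): OLD=21082401/262144 → NEW=0, ERR=21082401/262144
(1,4): OLD=2535007171/16777216 → NEW=255, ERR=-1743182909/16777216
(1,5): OLD=11191069619/134217728 → NEW=0, ERR=11191069619/134217728
(1,6): OLD=367837037341/2147483648 → NEW=255, ERR=-179771292899/2147483648
(2,0): OLD=1666987/32768 → NEW=0, ERR=1666987/32768
(2,1): OLD=98756745/1048576 → NEW=0, ERR=98756745/1048576
(2,2): OLD=3033519323/16777216 → NEW=255, ERR=-1244670757/16777216
(2,3): OLD=6863787459/134217728 → NEW=0, ERR=6863787459/134217728
(2,4): OLD=139118574067/1073741824 → NEW=255, ERR=-134685591053/1073741824
(2,5): OLD=3023249636881/34359738368 → NEW=0, ERR=3023249636881/34359738368
(2,6): OLD=70668853190279/549755813888 → NEW=255, ERR=-69518879351161/549755813888
(3,0): OLD=2643362939/16777216 → NEW=255, ERR=-1634827141/16777216
(3,1): OLD=6988664671/134217728 → NEW=0, ERR=6988664671/134217728
(3,2): OLD=151474493901/1073741824 → NEW=255, ERR=-122329671219/1073741824
(3,3): OLD=64344506347/4294967296 → NEW=0, ERR=64344506347/4294967296
(3,4): OLD=29164360003707/549755813888 → NEW=0, ERR=29164360003707/549755813888
(3,5): OLD=418498949995809/4398046511104 → NEW=0, ERR=418498949995809/4398046511104
(3,6): OLD=4968944312637823/70368744177664 → NEW=0, ERR=4968944312637823/70368744177664
(4,0): OLD=144551469397/2147483648 → NEW=0, ERR=144551469397/2147483648
(4,1): OLD=5403721191249/34359738368 → NEW=255, ERR=-3358012092591/34359738368
(4,2): OLD=8633045887071/549755813888 → NEW=0, ERR=8633045887071/549755813888
(4,3): OLD=375497349097669/4398046511104 → NEW=0, ERR=375497349097669/4398046511104
(4,4): OLD=5830367338420735/35184372088832 → NEW=255, ERR=-3141647544231425/35184372088832
(4,5): OLD=121852611989917759/1125899906842624 → NEW=0, ERR=121852611989917759/1125899906842624
(4,6): OLD=3195088208106539625/18014398509481984 → NEW=255, ERR=-1398583411811366295/18014398509481984
(5,0): OLD=75707116148867/549755813888 → NEW=255, ERR=-64480616392573/549755813888
(5,1): OLD=181622911123841/4398046511104 → NEW=0, ERR=181622911123841/4398046511104
(5,2): OLD=4006608495590935/35184372088832 → NEW=0, ERR=4006608495590935/35184372088832
(5,3): OLD=37644536168438675/281474976710656 → NEW=255, ERR=-34131582892778605/281474976710656
(5,4): OLD=1327194636987103537/18014398509481984 → NEW=0, ERR=1327194636987103537/18014398509481984
(5,5): OLD=21605128379900289185/144115188075855872 → NEW=255, ERR=-15144244579442958175/144115188075855872
(5,6): OLD=86534229736737203279/2305843009213693952 → NEW=0, ERR=86534229736737203279/2305843009213693952
(6,0): OLD=4298831053658363/70368744177664 → NEW=0, ERR=4298831053658363/70368744177664
(6,1): OLD=161738773956648247/1125899906842624 → NEW=255, ERR=-125365702288220873/1125899906842624
Target (6,1): original=90, with diffused error = 161738773956648247/1125899906842624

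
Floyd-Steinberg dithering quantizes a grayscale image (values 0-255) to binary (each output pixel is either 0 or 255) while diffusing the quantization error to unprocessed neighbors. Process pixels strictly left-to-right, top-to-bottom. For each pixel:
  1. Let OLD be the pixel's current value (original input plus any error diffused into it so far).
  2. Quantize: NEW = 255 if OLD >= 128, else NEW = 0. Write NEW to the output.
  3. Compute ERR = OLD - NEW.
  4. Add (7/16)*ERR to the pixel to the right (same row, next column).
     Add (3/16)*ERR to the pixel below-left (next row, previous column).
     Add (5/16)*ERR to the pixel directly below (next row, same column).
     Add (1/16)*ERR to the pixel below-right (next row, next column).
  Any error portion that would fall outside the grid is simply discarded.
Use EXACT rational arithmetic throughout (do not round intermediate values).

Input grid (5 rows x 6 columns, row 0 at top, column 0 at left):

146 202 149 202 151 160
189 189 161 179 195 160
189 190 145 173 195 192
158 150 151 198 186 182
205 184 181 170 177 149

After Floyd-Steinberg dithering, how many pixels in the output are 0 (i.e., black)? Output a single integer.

(0,0): OLD=146 → NEW=255, ERR=-109
(0,1): OLD=2469/16 → NEW=255, ERR=-1611/16
(0,2): OLD=26867/256 → NEW=0, ERR=26867/256
(0,3): OLD=1015461/4096 → NEW=255, ERR=-29019/4096
(0,4): OLD=9692803/65536 → NEW=255, ERR=-7018877/65536
(0,5): OLD=118640021/1048576 → NEW=0, ERR=118640021/1048576
(1,0): OLD=34831/256 → NEW=255, ERR=-30449/256
(1,1): OLD=242409/2048 → NEW=0, ERR=242409/2048
(1,2): OLD=15594909/65536 → NEW=255, ERR=-1116771/65536
(1,3): OLD=40844377/262144 → NEW=255, ERR=-26002343/262144
(1,4): OLD=2330472555/16777216 → NEW=255, ERR=-1947717525/16777216
(1,5): OLD=37010019453/268435456 → NEW=255, ERR=-31441021827/268435456
(2,0): OLD=5702419/32768 → NEW=255, ERR=-2653421/32768
(2,1): OLD=189721729/1048576 → NEW=255, ERR=-77665151/1048576
(2,2): OLD=1611783875/16777216 → NEW=0, ERR=1611783875/16777216
(2,3): OLD=21636012651/134217728 → NEW=255, ERR=-12589507989/134217728
(2,4): OLD=384498644161/4294967296 → NEW=0, ERR=384498644161/4294967296
(2,5): OLD=12871732609879/68719476736 → NEW=255, ERR=-4651733957801/68719476736
(3,0): OLD=1993257315/16777216 → NEW=0, ERR=1993257315/16777216
(3,1): OLD=25740853799/134217728 → NEW=255, ERR=-8484666841/134217728
(3,2): OLD=140819527333/1073741824 → NEW=255, ERR=-132984637787/1073741824
(3,3): OLD=9434677861935/68719476736 → NEW=255, ERR=-8088788705745/68719476736
(3,4): OLD=79123251697615/549755813888 → NEW=255, ERR=-61064480843825/549755813888
(3,5): OLD=1036584032275649/8796093022208 → NEW=0, ERR=1036584032275649/8796093022208
(4,0): OLD=494510439917/2147483648 → NEW=255, ERR=-53097890323/2147483648
(4,1): OLD=4728962389769/34359738368 → NEW=255, ERR=-4032770894071/34359738368
(4,2): OLD=71387212478795/1099511627776 → NEW=0, ERR=71387212478795/1099511627776
(4,3): OLD=2340715864285847/17592186044416 → NEW=255, ERR=-2145291577040233/17592186044416
(4,4): OLD=29182487188475655/281474976710656 → NEW=0, ERR=29182487188475655/281474976710656
(4,5): OLD=1009902185769598929/4503599627370496 → NEW=255, ERR=-138515719209877551/4503599627370496
Output grid:
  Row 0: ##.##.  (2 black, running=2)
  Row 1: #.####  (1 black, running=3)
  Row 2: ##.#.#  (2 black, running=5)
  Row 3: .####.  (2 black, running=7)
  Row 4: ##.#.#  (2 black, running=9)

Answer: 9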